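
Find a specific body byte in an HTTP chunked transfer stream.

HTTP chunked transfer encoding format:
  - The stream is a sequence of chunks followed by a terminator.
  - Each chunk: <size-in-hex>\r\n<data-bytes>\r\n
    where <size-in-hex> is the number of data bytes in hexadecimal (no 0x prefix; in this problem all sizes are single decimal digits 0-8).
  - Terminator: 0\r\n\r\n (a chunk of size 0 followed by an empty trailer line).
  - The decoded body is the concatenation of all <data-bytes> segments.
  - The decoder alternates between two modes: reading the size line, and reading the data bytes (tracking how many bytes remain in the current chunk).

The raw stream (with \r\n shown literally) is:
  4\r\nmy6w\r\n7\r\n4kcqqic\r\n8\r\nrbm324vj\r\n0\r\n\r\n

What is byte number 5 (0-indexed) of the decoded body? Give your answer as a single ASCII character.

Answer: k

Derivation:
Chunk 1: stream[0..1]='4' size=0x4=4, data at stream[3..7]='my6w' -> body[0..4], body so far='my6w'
Chunk 2: stream[9..10]='7' size=0x7=7, data at stream[12..19]='4kcqqic' -> body[4..11], body so far='my6w4kcqqic'
Chunk 3: stream[21..22]='8' size=0x8=8, data at stream[24..32]='rbm324vj' -> body[11..19], body so far='my6w4kcqqicrbm324vj'
Chunk 4: stream[34..35]='0' size=0 (terminator). Final body='my6w4kcqqicrbm324vj' (19 bytes)
Body byte 5 = 'k'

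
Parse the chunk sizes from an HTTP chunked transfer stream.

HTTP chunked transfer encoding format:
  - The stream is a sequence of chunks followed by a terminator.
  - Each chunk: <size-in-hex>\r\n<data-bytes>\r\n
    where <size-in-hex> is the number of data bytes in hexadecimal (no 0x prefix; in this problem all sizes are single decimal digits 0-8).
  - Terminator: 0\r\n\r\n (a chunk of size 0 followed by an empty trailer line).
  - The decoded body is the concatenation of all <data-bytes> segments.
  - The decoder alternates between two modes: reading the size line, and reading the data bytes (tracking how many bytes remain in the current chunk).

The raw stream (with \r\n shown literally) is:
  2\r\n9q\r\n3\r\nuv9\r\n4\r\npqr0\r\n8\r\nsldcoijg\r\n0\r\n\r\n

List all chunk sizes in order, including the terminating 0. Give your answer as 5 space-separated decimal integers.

Chunk 1: stream[0..1]='2' size=0x2=2, data at stream[3..5]='9q' -> body[0..2], body so far='9q'
Chunk 2: stream[7..8]='3' size=0x3=3, data at stream[10..13]='uv9' -> body[2..5], body so far='9quv9'
Chunk 3: stream[15..16]='4' size=0x4=4, data at stream[18..22]='pqr0' -> body[5..9], body so far='9quv9pqr0'
Chunk 4: stream[24..25]='8' size=0x8=8, data at stream[27..35]='sldcoijg' -> body[9..17], body so far='9quv9pqr0sldcoijg'
Chunk 5: stream[37..38]='0' size=0 (terminator). Final body='9quv9pqr0sldcoijg' (17 bytes)

Answer: 2 3 4 8 0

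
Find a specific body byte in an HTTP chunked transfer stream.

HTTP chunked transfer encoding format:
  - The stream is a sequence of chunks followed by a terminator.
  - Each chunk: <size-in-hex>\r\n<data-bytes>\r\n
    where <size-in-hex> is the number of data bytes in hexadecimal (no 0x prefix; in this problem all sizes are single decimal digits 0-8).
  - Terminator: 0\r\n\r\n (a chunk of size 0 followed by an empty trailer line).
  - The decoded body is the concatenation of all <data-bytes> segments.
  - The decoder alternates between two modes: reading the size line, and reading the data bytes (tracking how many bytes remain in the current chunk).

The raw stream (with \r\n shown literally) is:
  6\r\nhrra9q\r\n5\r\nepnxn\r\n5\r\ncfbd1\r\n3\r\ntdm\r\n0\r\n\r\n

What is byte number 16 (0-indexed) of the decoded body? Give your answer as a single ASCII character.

Answer: t

Derivation:
Chunk 1: stream[0..1]='6' size=0x6=6, data at stream[3..9]='hrra9q' -> body[0..6], body so far='hrra9q'
Chunk 2: stream[11..12]='5' size=0x5=5, data at stream[14..19]='epnxn' -> body[6..11], body so far='hrra9qepnxn'
Chunk 3: stream[21..22]='5' size=0x5=5, data at stream[24..29]='cfbd1' -> body[11..16], body so far='hrra9qepnxncfbd1'
Chunk 4: stream[31..32]='3' size=0x3=3, data at stream[34..37]='tdm' -> body[16..19], body so far='hrra9qepnxncfbd1tdm'
Chunk 5: stream[39..40]='0' size=0 (terminator). Final body='hrra9qepnxncfbd1tdm' (19 bytes)
Body byte 16 = 't'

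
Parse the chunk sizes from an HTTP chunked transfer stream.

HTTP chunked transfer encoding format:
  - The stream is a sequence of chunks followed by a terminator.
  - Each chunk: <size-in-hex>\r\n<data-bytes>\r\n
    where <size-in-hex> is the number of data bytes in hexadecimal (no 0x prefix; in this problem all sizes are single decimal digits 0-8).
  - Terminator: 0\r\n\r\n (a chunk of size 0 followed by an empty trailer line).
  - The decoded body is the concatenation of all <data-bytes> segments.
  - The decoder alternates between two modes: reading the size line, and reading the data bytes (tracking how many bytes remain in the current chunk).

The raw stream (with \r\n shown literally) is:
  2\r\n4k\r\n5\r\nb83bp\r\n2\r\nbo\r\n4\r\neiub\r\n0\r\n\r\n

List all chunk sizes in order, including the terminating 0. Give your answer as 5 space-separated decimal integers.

Chunk 1: stream[0..1]='2' size=0x2=2, data at stream[3..5]='4k' -> body[0..2], body so far='4k'
Chunk 2: stream[7..8]='5' size=0x5=5, data at stream[10..15]='b83bp' -> body[2..7], body so far='4kb83bp'
Chunk 3: stream[17..18]='2' size=0x2=2, data at stream[20..22]='bo' -> body[7..9], body so far='4kb83bpbo'
Chunk 4: stream[24..25]='4' size=0x4=4, data at stream[27..31]='eiub' -> body[9..13], body so far='4kb83bpboeiub'
Chunk 5: stream[33..34]='0' size=0 (terminator). Final body='4kb83bpboeiub' (13 bytes)

Answer: 2 5 2 4 0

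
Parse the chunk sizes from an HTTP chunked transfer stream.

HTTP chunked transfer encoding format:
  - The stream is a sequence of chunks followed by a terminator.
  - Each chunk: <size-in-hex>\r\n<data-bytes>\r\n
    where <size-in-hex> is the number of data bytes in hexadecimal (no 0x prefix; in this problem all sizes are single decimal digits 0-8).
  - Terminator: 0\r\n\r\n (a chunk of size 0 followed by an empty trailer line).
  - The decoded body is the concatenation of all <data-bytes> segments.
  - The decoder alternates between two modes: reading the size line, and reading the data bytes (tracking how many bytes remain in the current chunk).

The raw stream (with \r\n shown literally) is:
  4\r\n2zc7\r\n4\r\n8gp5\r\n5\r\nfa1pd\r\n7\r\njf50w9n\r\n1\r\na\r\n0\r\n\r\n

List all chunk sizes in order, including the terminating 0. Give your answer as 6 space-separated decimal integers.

Chunk 1: stream[0..1]='4' size=0x4=4, data at stream[3..7]='2zc7' -> body[0..4], body so far='2zc7'
Chunk 2: stream[9..10]='4' size=0x4=4, data at stream[12..16]='8gp5' -> body[4..8], body so far='2zc78gp5'
Chunk 3: stream[18..19]='5' size=0x5=5, data at stream[21..26]='fa1pd' -> body[8..13], body so far='2zc78gp5fa1pd'
Chunk 4: stream[28..29]='7' size=0x7=7, data at stream[31..38]='jf50w9n' -> body[13..20], body so far='2zc78gp5fa1pdjf50w9n'
Chunk 5: stream[40..41]='1' size=0x1=1, data at stream[43..44]='a' -> body[20..21], body so far='2zc78gp5fa1pdjf50w9na'
Chunk 6: stream[46..47]='0' size=0 (terminator). Final body='2zc78gp5fa1pdjf50w9na' (21 bytes)

Answer: 4 4 5 7 1 0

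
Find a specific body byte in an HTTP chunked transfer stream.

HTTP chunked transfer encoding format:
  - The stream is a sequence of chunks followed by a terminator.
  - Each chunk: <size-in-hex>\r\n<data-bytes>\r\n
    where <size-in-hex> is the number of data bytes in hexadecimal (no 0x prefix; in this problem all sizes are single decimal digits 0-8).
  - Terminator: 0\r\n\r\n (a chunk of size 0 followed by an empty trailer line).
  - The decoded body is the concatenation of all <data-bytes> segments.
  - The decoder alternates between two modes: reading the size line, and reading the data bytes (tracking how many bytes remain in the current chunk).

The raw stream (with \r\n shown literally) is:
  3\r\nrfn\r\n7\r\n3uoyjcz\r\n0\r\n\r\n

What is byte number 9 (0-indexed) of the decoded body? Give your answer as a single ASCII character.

Chunk 1: stream[0..1]='3' size=0x3=3, data at stream[3..6]='rfn' -> body[0..3], body so far='rfn'
Chunk 2: stream[8..9]='7' size=0x7=7, data at stream[11..18]='3uoyjcz' -> body[3..10], body so far='rfn3uoyjcz'
Chunk 3: stream[20..21]='0' size=0 (terminator). Final body='rfn3uoyjcz' (10 bytes)
Body byte 9 = 'z'

Answer: z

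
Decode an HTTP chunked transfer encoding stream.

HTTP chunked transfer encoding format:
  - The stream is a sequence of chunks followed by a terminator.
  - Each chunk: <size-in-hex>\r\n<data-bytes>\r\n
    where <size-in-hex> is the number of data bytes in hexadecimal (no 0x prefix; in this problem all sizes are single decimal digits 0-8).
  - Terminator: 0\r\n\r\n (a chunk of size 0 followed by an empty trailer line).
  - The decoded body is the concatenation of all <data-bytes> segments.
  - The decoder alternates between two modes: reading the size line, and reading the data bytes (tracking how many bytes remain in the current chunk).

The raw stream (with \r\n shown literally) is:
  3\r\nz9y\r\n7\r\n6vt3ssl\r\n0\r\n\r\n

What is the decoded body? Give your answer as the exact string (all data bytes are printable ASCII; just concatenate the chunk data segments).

Chunk 1: stream[0..1]='3' size=0x3=3, data at stream[3..6]='z9y' -> body[0..3], body so far='z9y'
Chunk 2: stream[8..9]='7' size=0x7=7, data at stream[11..18]='6vt3ssl' -> body[3..10], body so far='z9y6vt3ssl'
Chunk 3: stream[20..21]='0' size=0 (terminator). Final body='z9y6vt3ssl' (10 bytes)

Answer: z9y6vt3ssl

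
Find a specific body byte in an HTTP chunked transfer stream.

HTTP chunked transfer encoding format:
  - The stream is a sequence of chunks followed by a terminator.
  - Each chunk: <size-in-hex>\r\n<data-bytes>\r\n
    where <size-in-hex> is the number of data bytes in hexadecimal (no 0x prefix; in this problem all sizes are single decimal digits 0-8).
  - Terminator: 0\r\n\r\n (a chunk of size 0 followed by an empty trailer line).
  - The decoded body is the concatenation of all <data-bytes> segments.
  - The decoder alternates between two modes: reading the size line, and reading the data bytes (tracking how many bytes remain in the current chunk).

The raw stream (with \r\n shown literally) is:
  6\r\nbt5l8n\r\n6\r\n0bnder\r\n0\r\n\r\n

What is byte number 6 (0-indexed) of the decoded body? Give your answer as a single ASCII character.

Answer: 0

Derivation:
Chunk 1: stream[0..1]='6' size=0x6=6, data at stream[3..9]='bt5l8n' -> body[0..6], body so far='bt5l8n'
Chunk 2: stream[11..12]='6' size=0x6=6, data at stream[14..20]='0bnder' -> body[6..12], body so far='bt5l8n0bnder'
Chunk 3: stream[22..23]='0' size=0 (terminator). Final body='bt5l8n0bnder' (12 bytes)
Body byte 6 = '0'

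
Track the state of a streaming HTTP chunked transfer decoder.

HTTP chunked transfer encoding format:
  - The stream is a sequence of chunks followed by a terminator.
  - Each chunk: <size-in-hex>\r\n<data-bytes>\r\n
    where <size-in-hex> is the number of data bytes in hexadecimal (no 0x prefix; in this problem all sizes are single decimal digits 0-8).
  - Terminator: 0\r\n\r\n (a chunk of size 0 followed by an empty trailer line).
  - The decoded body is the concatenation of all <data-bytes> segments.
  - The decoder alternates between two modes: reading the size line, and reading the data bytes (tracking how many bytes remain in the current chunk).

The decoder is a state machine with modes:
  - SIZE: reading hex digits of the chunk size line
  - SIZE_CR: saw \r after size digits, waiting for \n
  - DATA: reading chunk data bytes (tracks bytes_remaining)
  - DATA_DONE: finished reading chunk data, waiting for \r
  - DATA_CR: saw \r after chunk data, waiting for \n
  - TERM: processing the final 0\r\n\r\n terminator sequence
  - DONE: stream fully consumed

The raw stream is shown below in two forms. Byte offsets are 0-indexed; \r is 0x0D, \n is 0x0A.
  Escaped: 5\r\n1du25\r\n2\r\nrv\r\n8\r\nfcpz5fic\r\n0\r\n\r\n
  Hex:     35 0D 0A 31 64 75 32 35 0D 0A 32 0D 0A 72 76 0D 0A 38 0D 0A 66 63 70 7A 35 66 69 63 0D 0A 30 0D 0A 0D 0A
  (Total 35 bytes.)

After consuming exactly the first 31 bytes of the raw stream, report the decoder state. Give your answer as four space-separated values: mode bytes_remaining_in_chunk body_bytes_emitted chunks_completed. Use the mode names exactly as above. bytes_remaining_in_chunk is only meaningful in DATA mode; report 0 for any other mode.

Byte 0 = '5': mode=SIZE remaining=0 emitted=0 chunks_done=0
Byte 1 = 0x0D: mode=SIZE_CR remaining=0 emitted=0 chunks_done=0
Byte 2 = 0x0A: mode=DATA remaining=5 emitted=0 chunks_done=0
Byte 3 = '1': mode=DATA remaining=4 emitted=1 chunks_done=0
Byte 4 = 'd': mode=DATA remaining=3 emitted=2 chunks_done=0
Byte 5 = 'u': mode=DATA remaining=2 emitted=3 chunks_done=0
Byte 6 = '2': mode=DATA remaining=1 emitted=4 chunks_done=0
Byte 7 = '5': mode=DATA_DONE remaining=0 emitted=5 chunks_done=0
Byte 8 = 0x0D: mode=DATA_CR remaining=0 emitted=5 chunks_done=0
Byte 9 = 0x0A: mode=SIZE remaining=0 emitted=5 chunks_done=1
Byte 10 = '2': mode=SIZE remaining=0 emitted=5 chunks_done=1
Byte 11 = 0x0D: mode=SIZE_CR remaining=0 emitted=5 chunks_done=1
Byte 12 = 0x0A: mode=DATA remaining=2 emitted=5 chunks_done=1
Byte 13 = 'r': mode=DATA remaining=1 emitted=6 chunks_done=1
Byte 14 = 'v': mode=DATA_DONE remaining=0 emitted=7 chunks_done=1
Byte 15 = 0x0D: mode=DATA_CR remaining=0 emitted=7 chunks_done=1
Byte 16 = 0x0A: mode=SIZE remaining=0 emitted=7 chunks_done=2
Byte 17 = '8': mode=SIZE remaining=0 emitted=7 chunks_done=2
Byte 18 = 0x0D: mode=SIZE_CR remaining=0 emitted=7 chunks_done=2
Byte 19 = 0x0A: mode=DATA remaining=8 emitted=7 chunks_done=2
Byte 20 = 'f': mode=DATA remaining=7 emitted=8 chunks_done=2
Byte 21 = 'c': mode=DATA remaining=6 emitted=9 chunks_done=2
Byte 22 = 'p': mode=DATA remaining=5 emitted=10 chunks_done=2
Byte 23 = 'z': mode=DATA remaining=4 emitted=11 chunks_done=2
Byte 24 = '5': mode=DATA remaining=3 emitted=12 chunks_done=2
Byte 25 = 'f': mode=DATA remaining=2 emitted=13 chunks_done=2
Byte 26 = 'i': mode=DATA remaining=1 emitted=14 chunks_done=2
Byte 27 = 'c': mode=DATA_DONE remaining=0 emitted=15 chunks_done=2
Byte 28 = 0x0D: mode=DATA_CR remaining=0 emitted=15 chunks_done=2
Byte 29 = 0x0A: mode=SIZE remaining=0 emitted=15 chunks_done=3
Byte 30 = '0': mode=SIZE remaining=0 emitted=15 chunks_done=3

Answer: SIZE 0 15 3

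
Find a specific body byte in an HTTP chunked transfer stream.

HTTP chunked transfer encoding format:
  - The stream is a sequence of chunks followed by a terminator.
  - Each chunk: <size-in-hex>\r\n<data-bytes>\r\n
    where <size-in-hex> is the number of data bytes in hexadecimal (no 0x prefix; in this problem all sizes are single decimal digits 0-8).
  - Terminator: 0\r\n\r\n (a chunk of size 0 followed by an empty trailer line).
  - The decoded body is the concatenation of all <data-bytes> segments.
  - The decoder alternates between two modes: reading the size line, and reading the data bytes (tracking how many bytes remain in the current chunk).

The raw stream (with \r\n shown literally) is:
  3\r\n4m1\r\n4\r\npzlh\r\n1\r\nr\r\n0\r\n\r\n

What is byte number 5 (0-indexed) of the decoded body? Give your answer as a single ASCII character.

Answer: l

Derivation:
Chunk 1: stream[0..1]='3' size=0x3=3, data at stream[3..6]='4m1' -> body[0..3], body so far='4m1'
Chunk 2: stream[8..9]='4' size=0x4=4, data at stream[11..15]='pzlh' -> body[3..7], body so far='4m1pzlh'
Chunk 3: stream[17..18]='1' size=0x1=1, data at stream[20..21]='r' -> body[7..8], body so far='4m1pzlhr'
Chunk 4: stream[23..24]='0' size=0 (terminator). Final body='4m1pzlhr' (8 bytes)
Body byte 5 = 'l'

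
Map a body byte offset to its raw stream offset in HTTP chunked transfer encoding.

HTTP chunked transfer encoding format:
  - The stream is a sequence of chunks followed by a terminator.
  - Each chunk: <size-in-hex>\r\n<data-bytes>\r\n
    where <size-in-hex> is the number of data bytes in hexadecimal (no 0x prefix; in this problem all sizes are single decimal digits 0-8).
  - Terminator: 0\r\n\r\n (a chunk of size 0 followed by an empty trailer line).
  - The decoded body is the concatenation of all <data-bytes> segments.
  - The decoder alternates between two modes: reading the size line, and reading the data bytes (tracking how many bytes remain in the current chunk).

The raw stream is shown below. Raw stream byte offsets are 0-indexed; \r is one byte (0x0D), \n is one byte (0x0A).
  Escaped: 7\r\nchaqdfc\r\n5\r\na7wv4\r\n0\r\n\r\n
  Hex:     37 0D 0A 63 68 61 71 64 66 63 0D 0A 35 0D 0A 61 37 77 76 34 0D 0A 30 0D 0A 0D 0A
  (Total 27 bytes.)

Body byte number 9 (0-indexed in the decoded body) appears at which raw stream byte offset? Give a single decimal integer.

Answer: 17

Derivation:
Chunk 1: stream[0..1]='7' size=0x7=7, data at stream[3..10]='chaqdfc' -> body[0..7], body so far='chaqdfc'
Chunk 2: stream[12..13]='5' size=0x5=5, data at stream[15..20]='a7wv4' -> body[7..12], body so far='chaqdfca7wv4'
Chunk 3: stream[22..23]='0' size=0 (terminator). Final body='chaqdfca7wv4' (12 bytes)
Body byte 9 at stream offset 17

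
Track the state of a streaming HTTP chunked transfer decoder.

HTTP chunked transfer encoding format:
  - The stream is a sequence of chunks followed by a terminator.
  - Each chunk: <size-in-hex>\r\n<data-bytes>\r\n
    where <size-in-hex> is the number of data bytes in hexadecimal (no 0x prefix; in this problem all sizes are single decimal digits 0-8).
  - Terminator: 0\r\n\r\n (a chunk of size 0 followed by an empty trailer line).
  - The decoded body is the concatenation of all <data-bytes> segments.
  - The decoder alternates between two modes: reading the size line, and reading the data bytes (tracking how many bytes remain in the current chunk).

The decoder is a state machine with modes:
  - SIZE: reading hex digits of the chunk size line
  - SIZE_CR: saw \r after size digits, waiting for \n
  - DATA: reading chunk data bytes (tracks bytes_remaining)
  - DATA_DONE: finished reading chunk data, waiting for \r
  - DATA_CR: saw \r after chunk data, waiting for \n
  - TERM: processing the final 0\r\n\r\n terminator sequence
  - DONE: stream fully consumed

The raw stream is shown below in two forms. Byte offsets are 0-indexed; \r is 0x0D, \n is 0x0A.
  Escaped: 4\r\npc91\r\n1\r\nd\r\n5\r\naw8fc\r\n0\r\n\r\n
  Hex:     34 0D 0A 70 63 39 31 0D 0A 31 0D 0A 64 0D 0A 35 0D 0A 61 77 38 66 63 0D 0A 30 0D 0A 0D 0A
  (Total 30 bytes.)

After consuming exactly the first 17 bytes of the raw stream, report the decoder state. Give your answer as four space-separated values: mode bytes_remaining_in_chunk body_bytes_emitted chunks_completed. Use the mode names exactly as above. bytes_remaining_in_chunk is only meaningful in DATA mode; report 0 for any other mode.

Byte 0 = '4': mode=SIZE remaining=0 emitted=0 chunks_done=0
Byte 1 = 0x0D: mode=SIZE_CR remaining=0 emitted=0 chunks_done=0
Byte 2 = 0x0A: mode=DATA remaining=4 emitted=0 chunks_done=0
Byte 3 = 'p': mode=DATA remaining=3 emitted=1 chunks_done=0
Byte 4 = 'c': mode=DATA remaining=2 emitted=2 chunks_done=0
Byte 5 = '9': mode=DATA remaining=1 emitted=3 chunks_done=0
Byte 6 = '1': mode=DATA_DONE remaining=0 emitted=4 chunks_done=0
Byte 7 = 0x0D: mode=DATA_CR remaining=0 emitted=4 chunks_done=0
Byte 8 = 0x0A: mode=SIZE remaining=0 emitted=4 chunks_done=1
Byte 9 = '1': mode=SIZE remaining=0 emitted=4 chunks_done=1
Byte 10 = 0x0D: mode=SIZE_CR remaining=0 emitted=4 chunks_done=1
Byte 11 = 0x0A: mode=DATA remaining=1 emitted=4 chunks_done=1
Byte 12 = 'd': mode=DATA_DONE remaining=0 emitted=5 chunks_done=1
Byte 13 = 0x0D: mode=DATA_CR remaining=0 emitted=5 chunks_done=1
Byte 14 = 0x0A: mode=SIZE remaining=0 emitted=5 chunks_done=2
Byte 15 = '5': mode=SIZE remaining=0 emitted=5 chunks_done=2
Byte 16 = 0x0D: mode=SIZE_CR remaining=0 emitted=5 chunks_done=2

Answer: SIZE_CR 0 5 2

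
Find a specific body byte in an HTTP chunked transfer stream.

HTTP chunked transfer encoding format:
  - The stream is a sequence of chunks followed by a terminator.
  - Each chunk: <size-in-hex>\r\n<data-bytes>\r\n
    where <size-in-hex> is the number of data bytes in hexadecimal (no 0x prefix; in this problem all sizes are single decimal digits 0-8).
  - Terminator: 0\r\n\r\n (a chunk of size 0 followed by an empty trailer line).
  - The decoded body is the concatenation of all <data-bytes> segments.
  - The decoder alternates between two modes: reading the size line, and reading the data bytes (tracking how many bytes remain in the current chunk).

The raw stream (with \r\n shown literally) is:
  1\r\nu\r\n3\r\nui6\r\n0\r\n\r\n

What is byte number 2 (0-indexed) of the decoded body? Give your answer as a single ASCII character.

Chunk 1: stream[0..1]='1' size=0x1=1, data at stream[3..4]='u' -> body[0..1], body so far='u'
Chunk 2: stream[6..7]='3' size=0x3=3, data at stream[9..12]='ui6' -> body[1..4], body so far='uui6'
Chunk 3: stream[14..15]='0' size=0 (terminator). Final body='uui6' (4 bytes)
Body byte 2 = 'i'

Answer: i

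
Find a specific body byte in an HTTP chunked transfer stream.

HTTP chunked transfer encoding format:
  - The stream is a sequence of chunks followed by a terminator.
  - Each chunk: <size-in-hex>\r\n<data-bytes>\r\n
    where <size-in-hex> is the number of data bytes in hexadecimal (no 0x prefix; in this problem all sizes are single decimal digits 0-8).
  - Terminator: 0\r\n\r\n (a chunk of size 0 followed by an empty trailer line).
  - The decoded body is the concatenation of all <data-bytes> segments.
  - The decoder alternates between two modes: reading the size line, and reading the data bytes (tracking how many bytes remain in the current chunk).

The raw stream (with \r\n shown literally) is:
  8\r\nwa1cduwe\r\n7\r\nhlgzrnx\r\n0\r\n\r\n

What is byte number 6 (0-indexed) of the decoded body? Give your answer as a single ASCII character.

Chunk 1: stream[0..1]='8' size=0x8=8, data at stream[3..11]='wa1cduwe' -> body[0..8], body so far='wa1cduwe'
Chunk 2: stream[13..14]='7' size=0x7=7, data at stream[16..23]='hlgzrnx' -> body[8..15], body so far='wa1cduwehlgzrnx'
Chunk 3: stream[25..26]='0' size=0 (terminator). Final body='wa1cduwehlgzrnx' (15 bytes)
Body byte 6 = 'w'

Answer: w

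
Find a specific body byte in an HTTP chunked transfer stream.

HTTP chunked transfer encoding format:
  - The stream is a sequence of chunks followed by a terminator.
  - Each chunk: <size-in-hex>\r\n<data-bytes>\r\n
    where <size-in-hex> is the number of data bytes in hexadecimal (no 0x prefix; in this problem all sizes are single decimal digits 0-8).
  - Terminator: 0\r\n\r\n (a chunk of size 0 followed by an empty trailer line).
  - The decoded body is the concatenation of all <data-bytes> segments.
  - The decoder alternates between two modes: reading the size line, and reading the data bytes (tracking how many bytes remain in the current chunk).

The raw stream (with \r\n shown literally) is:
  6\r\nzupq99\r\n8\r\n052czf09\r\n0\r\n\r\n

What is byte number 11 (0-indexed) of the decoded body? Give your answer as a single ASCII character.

Answer: f

Derivation:
Chunk 1: stream[0..1]='6' size=0x6=6, data at stream[3..9]='zupq99' -> body[0..6], body so far='zupq99'
Chunk 2: stream[11..12]='8' size=0x8=8, data at stream[14..22]='052czf09' -> body[6..14], body so far='zupq99052czf09'
Chunk 3: stream[24..25]='0' size=0 (terminator). Final body='zupq99052czf09' (14 bytes)
Body byte 11 = 'f'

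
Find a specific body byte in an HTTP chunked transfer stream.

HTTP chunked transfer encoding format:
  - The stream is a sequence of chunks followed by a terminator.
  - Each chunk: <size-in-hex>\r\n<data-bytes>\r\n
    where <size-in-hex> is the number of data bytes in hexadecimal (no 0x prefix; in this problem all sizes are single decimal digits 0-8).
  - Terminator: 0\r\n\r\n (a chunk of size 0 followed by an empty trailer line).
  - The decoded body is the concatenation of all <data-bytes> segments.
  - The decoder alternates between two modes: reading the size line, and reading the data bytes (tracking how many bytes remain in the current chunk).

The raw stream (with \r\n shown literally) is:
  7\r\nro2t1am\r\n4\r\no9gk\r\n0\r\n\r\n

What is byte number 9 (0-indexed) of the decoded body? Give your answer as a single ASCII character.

Chunk 1: stream[0..1]='7' size=0x7=7, data at stream[3..10]='ro2t1am' -> body[0..7], body so far='ro2t1am'
Chunk 2: stream[12..13]='4' size=0x4=4, data at stream[15..19]='o9gk' -> body[7..11], body so far='ro2t1amo9gk'
Chunk 3: stream[21..22]='0' size=0 (terminator). Final body='ro2t1amo9gk' (11 bytes)
Body byte 9 = 'g'

Answer: g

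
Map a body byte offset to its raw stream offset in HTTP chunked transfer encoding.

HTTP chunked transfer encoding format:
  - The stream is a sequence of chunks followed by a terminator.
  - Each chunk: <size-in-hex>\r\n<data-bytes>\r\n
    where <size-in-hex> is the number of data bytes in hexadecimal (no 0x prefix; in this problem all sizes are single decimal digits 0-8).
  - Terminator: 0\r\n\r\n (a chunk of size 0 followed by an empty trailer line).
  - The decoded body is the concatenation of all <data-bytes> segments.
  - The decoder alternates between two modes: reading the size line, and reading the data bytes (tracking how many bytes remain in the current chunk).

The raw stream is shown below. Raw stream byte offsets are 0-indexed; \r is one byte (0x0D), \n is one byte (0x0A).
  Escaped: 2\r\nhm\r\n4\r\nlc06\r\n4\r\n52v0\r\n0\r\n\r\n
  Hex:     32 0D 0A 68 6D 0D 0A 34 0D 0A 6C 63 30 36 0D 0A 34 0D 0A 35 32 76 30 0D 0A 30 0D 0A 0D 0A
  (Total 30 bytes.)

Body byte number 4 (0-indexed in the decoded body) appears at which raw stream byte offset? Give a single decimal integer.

Answer: 12

Derivation:
Chunk 1: stream[0..1]='2' size=0x2=2, data at stream[3..5]='hm' -> body[0..2], body so far='hm'
Chunk 2: stream[7..8]='4' size=0x4=4, data at stream[10..14]='lc06' -> body[2..6], body so far='hmlc06'
Chunk 3: stream[16..17]='4' size=0x4=4, data at stream[19..23]='52v0' -> body[6..10], body so far='hmlc0652v0'
Chunk 4: stream[25..26]='0' size=0 (terminator). Final body='hmlc0652v0' (10 bytes)
Body byte 4 at stream offset 12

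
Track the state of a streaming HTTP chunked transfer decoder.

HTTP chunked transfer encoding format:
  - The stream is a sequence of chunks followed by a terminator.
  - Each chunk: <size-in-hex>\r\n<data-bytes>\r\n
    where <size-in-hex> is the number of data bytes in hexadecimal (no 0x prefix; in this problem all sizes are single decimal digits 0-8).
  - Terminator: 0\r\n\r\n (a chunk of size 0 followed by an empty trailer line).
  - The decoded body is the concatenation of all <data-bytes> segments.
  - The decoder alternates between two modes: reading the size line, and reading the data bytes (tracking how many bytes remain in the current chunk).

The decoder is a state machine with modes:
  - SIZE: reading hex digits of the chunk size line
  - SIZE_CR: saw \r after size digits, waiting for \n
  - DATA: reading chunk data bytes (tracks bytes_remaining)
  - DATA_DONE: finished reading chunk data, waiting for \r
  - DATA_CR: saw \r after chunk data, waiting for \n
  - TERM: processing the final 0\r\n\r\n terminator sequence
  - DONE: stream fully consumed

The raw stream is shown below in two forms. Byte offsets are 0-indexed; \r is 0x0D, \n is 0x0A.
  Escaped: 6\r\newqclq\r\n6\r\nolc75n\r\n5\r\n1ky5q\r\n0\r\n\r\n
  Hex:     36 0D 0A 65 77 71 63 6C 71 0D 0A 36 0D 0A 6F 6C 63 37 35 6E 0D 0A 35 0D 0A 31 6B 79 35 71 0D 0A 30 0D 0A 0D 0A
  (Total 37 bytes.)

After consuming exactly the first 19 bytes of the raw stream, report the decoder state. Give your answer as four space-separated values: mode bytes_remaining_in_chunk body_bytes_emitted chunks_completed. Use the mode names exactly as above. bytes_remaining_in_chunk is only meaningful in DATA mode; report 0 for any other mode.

Byte 0 = '6': mode=SIZE remaining=0 emitted=0 chunks_done=0
Byte 1 = 0x0D: mode=SIZE_CR remaining=0 emitted=0 chunks_done=0
Byte 2 = 0x0A: mode=DATA remaining=6 emitted=0 chunks_done=0
Byte 3 = 'e': mode=DATA remaining=5 emitted=1 chunks_done=0
Byte 4 = 'w': mode=DATA remaining=4 emitted=2 chunks_done=0
Byte 5 = 'q': mode=DATA remaining=3 emitted=3 chunks_done=0
Byte 6 = 'c': mode=DATA remaining=2 emitted=4 chunks_done=0
Byte 7 = 'l': mode=DATA remaining=1 emitted=5 chunks_done=0
Byte 8 = 'q': mode=DATA_DONE remaining=0 emitted=6 chunks_done=0
Byte 9 = 0x0D: mode=DATA_CR remaining=0 emitted=6 chunks_done=0
Byte 10 = 0x0A: mode=SIZE remaining=0 emitted=6 chunks_done=1
Byte 11 = '6': mode=SIZE remaining=0 emitted=6 chunks_done=1
Byte 12 = 0x0D: mode=SIZE_CR remaining=0 emitted=6 chunks_done=1
Byte 13 = 0x0A: mode=DATA remaining=6 emitted=6 chunks_done=1
Byte 14 = 'o': mode=DATA remaining=5 emitted=7 chunks_done=1
Byte 15 = 'l': mode=DATA remaining=4 emitted=8 chunks_done=1
Byte 16 = 'c': mode=DATA remaining=3 emitted=9 chunks_done=1
Byte 17 = '7': mode=DATA remaining=2 emitted=10 chunks_done=1
Byte 18 = '5': mode=DATA remaining=1 emitted=11 chunks_done=1

Answer: DATA 1 11 1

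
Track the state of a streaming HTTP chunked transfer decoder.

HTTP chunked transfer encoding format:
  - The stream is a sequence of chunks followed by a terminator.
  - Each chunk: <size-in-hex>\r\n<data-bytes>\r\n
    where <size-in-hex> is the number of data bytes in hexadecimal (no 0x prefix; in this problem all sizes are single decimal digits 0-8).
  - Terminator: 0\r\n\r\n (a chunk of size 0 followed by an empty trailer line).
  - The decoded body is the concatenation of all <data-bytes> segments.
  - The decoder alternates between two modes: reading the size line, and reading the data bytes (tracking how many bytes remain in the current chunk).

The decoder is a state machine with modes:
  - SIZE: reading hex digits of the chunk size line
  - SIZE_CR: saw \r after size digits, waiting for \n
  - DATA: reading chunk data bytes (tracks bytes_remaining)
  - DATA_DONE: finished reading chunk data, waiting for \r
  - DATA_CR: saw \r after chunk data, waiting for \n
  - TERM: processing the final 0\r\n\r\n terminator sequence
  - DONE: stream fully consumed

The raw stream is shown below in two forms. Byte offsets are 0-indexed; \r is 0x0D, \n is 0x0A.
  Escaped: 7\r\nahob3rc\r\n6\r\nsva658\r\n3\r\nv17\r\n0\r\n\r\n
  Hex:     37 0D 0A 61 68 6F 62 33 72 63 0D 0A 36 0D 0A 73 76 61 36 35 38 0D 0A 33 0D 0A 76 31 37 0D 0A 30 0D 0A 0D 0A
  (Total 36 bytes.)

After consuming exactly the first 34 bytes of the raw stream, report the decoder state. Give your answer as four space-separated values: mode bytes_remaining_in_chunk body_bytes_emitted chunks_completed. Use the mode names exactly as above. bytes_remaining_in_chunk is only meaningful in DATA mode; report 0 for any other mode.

Answer: TERM 0 16 3

Derivation:
Byte 0 = '7': mode=SIZE remaining=0 emitted=0 chunks_done=0
Byte 1 = 0x0D: mode=SIZE_CR remaining=0 emitted=0 chunks_done=0
Byte 2 = 0x0A: mode=DATA remaining=7 emitted=0 chunks_done=0
Byte 3 = 'a': mode=DATA remaining=6 emitted=1 chunks_done=0
Byte 4 = 'h': mode=DATA remaining=5 emitted=2 chunks_done=0
Byte 5 = 'o': mode=DATA remaining=4 emitted=3 chunks_done=0
Byte 6 = 'b': mode=DATA remaining=3 emitted=4 chunks_done=0
Byte 7 = '3': mode=DATA remaining=2 emitted=5 chunks_done=0
Byte 8 = 'r': mode=DATA remaining=1 emitted=6 chunks_done=0
Byte 9 = 'c': mode=DATA_DONE remaining=0 emitted=7 chunks_done=0
Byte 10 = 0x0D: mode=DATA_CR remaining=0 emitted=7 chunks_done=0
Byte 11 = 0x0A: mode=SIZE remaining=0 emitted=7 chunks_done=1
Byte 12 = '6': mode=SIZE remaining=0 emitted=7 chunks_done=1
Byte 13 = 0x0D: mode=SIZE_CR remaining=0 emitted=7 chunks_done=1
Byte 14 = 0x0A: mode=DATA remaining=6 emitted=7 chunks_done=1
Byte 15 = 's': mode=DATA remaining=5 emitted=8 chunks_done=1
Byte 16 = 'v': mode=DATA remaining=4 emitted=9 chunks_done=1
Byte 17 = 'a': mode=DATA remaining=3 emitted=10 chunks_done=1
Byte 18 = '6': mode=DATA remaining=2 emitted=11 chunks_done=1
Byte 19 = '5': mode=DATA remaining=1 emitted=12 chunks_done=1
Byte 20 = '8': mode=DATA_DONE remaining=0 emitted=13 chunks_done=1
Byte 21 = 0x0D: mode=DATA_CR remaining=0 emitted=13 chunks_done=1
Byte 22 = 0x0A: mode=SIZE remaining=0 emitted=13 chunks_done=2
Byte 23 = '3': mode=SIZE remaining=0 emitted=13 chunks_done=2
Byte 24 = 0x0D: mode=SIZE_CR remaining=0 emitted=13 chunks_done=2
Byte 25 = 0x0A: mode=DATA remaining=3 emitted=13 chunks_done=2
Byte 26 = 'v': mode=DATA remaining=2 emitted=14 chunks_done=2
Byte 27 = '1': mode=DATA remaining=1 emitted=15 chunks_done=2
Byte 28 = '7': mode=DATA_DONE remaining=0 emitted=16 chunks_done=2
Byte 29 = 0x0D: mode=DATA_CR remaining=0 emitted=16 chunks_done=2
Byte 30 = 0x0A: mode=SIZE remaining=0 emitted=16 chunks_done=3
Byte 31 = '0': mode=SIZE remaining=0 emitted=16 chunks_done=3
Byte 32 = 0x0D: mode=SIZE_CR remaining=0 emitted=16 chunks_done=3
Byte 33 = 0x0A: mode=TERM remaining=0 emitted=16 chunks_done=3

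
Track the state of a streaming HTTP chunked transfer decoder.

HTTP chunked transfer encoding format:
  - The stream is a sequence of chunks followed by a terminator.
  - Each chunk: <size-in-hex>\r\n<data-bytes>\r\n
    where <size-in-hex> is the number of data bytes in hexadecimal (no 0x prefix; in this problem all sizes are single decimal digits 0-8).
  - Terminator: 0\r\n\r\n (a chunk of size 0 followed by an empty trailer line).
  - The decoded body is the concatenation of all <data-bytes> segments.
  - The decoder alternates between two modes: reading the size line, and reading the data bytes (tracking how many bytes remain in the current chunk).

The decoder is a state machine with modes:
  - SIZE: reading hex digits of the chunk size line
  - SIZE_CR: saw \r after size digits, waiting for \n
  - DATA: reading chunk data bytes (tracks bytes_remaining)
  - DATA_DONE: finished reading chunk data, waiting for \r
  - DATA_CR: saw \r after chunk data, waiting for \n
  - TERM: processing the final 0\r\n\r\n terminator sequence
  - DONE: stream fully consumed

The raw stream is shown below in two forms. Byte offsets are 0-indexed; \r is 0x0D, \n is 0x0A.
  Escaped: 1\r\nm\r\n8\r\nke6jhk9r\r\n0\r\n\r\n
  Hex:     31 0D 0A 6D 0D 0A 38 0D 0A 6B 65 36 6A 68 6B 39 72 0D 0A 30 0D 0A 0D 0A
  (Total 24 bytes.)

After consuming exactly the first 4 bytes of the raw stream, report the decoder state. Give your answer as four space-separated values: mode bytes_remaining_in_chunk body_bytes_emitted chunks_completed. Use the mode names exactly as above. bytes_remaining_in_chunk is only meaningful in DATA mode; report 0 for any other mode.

Byte 0 = '1': mode=SIZE remaining=0 emitted=0 chunks_done=0
Byte 1 = 0x0D: mode=SIZE_CR remaining=0 emitted=0 chunks_done=0
Byte 2 = 0x0A: mode=DATA remaining=1 emitted=0 chunks_done=0
Byte 3 = 'm': mode=DATA_DONE remaining=0 emitted=1 chunks_done=0

Answer: DATA_DONE 0 1 0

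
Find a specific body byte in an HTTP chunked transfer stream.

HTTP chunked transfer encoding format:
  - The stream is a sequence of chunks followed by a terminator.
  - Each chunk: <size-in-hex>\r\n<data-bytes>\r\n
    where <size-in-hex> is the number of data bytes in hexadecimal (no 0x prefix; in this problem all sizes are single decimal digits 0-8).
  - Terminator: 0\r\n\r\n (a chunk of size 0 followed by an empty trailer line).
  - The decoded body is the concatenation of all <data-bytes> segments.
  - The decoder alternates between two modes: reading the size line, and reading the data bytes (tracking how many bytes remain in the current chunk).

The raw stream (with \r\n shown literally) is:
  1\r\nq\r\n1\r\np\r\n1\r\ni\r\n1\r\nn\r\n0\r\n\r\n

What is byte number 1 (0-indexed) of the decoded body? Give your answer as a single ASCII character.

Chunk 1: stream[0..1]='1' size=0x1=1, data at stream[3..4]='q' -> body[0..1], body so far='q'
Chunk 2: stream[6..7]='1' size=0x1=1, data at stream[9..10]='p' -> body[1..2], body so far='qp'
Chunk 3: stream[12..13]='1' size=0x1=1, data at stream[15..16]='i' -> body[2..3], body so far='qpi'
Chunk 4: stream[18..19]='1' size=0x1=1, data at stream[21..22]='n' -> body[3..4], body so far='qpin'
Chunk 5: stream[24..25]='0' size=0 (terminator). Final body='qpin' (4 bytes)
Body byte 1 = 'p'

Answer: p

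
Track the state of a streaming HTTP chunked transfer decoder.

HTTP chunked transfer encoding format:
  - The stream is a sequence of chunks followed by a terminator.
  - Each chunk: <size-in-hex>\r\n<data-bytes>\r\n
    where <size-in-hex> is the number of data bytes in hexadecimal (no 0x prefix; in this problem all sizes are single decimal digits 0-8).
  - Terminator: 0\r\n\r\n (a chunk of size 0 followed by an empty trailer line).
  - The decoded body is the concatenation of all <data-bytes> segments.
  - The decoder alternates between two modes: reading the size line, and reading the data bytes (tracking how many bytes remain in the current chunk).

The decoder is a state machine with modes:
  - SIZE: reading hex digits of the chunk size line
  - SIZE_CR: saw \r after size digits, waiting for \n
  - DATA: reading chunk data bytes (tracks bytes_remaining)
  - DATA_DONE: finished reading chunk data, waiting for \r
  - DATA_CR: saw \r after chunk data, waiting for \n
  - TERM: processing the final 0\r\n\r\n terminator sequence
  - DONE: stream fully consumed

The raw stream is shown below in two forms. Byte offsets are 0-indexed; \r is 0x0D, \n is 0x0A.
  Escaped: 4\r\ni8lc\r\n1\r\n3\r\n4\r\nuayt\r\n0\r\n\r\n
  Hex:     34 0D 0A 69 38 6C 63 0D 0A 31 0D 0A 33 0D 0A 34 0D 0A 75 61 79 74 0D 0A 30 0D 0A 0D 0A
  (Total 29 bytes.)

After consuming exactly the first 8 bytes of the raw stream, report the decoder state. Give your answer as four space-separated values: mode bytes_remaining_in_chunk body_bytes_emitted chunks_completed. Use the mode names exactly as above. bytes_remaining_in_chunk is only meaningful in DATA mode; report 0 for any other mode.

Byte 0 = '4': mode=SIZE remaining=0 emitted=0 chunks_done=0
Byte 1 = 0x0D: mode=SIZE_CR remaining=0 emitted=0 chunks_done=0
Byte 2 = 0x0A: mode=DATA remaining=4 emitted=0 chunks_done=0
Byte 3 = 'i': mode=DATA remaining=3 emitted=1 chunks_done=0
Byte 4 = '8': mode=DATA remaining=2 emitted=2 chunks_done=0
Byte 5 = 'l': mode=DATA remaining=1 emitted=3 chunks_done=0
Byte 6 = 'c': mode=DATA_DONE remaining=0 emitted=4 chunks_done=0
Byte 7 = 0x0D: mode=DATA_CR remaining=0 emitted=4 chunks_done=0

Answer: DATA_CR 0 4 0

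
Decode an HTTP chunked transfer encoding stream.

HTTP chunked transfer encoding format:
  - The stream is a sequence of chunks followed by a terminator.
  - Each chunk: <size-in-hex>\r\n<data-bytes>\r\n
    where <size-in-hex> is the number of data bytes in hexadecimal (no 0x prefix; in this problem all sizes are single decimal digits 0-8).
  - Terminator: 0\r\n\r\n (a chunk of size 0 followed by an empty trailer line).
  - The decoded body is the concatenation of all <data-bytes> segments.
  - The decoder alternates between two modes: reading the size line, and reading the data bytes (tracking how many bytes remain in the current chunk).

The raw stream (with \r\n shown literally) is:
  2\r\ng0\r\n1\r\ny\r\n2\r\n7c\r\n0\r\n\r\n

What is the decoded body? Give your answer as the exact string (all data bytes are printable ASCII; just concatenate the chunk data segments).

Chunk 1: stream[0..1]='2' size=0x2=2, data at stream[3..5]='g0' -> body[0..2], body so far='g0'
Chunk 2: stream[7..8]='1' size=0x1=1, data at stream[10..11]='y' -> body[2..3], body so far='g0y'
Chunk 3: stream[13..14]='2' size=0x2=2, data at stream[16..18]='7c' -> body[3..5], body so far='g0y7c'
Chunk 4: stream[20..21]='0' size=0 (terminator). Final body='g0y7c' (5 bytes)

Answer: g0y7c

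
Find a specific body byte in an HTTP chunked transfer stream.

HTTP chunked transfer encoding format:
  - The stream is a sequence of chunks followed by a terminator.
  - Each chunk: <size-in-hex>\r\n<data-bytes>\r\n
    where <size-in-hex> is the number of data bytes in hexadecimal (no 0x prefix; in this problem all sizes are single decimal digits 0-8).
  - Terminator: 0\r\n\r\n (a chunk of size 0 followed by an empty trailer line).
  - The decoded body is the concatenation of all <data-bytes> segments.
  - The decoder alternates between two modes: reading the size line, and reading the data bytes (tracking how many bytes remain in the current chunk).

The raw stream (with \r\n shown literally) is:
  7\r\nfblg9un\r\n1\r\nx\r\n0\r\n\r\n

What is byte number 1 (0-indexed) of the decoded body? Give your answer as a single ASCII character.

Chunk 1: stream[0..1]='7' size=0x7=7, data at stream[3..10]='fblg9un' -> body[0..7], body so far='fblg9un'
Chunk 2: stream[12..13]='1' size=0x1=1, data at stream[15..16]='x' -> body[7..8], body so far='fblg9unx'
Chunk 3: stream[18..19]='0' size=0 (terminator). Final body='fblg9unx' (8 bytes)
Body byte 1 = 'b'

Answer: b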